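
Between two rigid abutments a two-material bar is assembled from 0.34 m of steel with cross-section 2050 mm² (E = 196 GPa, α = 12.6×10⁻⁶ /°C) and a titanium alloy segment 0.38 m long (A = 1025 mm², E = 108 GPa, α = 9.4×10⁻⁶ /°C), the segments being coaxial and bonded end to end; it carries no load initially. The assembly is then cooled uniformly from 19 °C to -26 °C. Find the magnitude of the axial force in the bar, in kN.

P ≈ 82.6 kN (tensile)

Free thermal contraction of the whole bar: Σ αᵢΔT Lᵢ = 12.6×10⁻⁶×45×340 + 9.4×10⁻⁶×45×380 = 0.3535 mm.
Since the ends are fixed, an axial force P builds up, equal in every segment, with P · Σ Lᵢ/(AᵢEᵢ) = δ_free.
Σ Lᵢ/(AᵢEᵢ) = 340/(2050×196×10³) + 380/(1025×108×10³) = 4.279×10⁻⁶ mm/N.
Hence P = δ_free / Σ(L/AE) = 0.3535/4.279×10⁻⁶ = 82.62 kN (tensile).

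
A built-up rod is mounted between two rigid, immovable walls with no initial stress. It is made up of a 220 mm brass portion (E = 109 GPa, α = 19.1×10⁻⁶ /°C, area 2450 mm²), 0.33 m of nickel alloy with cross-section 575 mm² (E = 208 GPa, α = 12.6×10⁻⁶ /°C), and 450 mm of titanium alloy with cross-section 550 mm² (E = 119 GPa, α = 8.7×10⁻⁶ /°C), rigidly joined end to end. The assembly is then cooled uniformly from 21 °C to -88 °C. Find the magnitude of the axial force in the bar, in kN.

Free thermal contraction of the whole bar: Σ αᵢΔT Lᵢ = 19.1×10⁻⁶×109×220 + 12.6×10⁻⁶×109×330 + 8.7×10⁻⁶×109×450 = 1.338 mm.
The walls prevent any net length change, so an axial force P (same in every segment) develops. Compatibility: P · Σ Lᵢ/(AᵢEᵢ) = δ_free.
Σ Lᵢ/(AᵢEᵢ) = 220/(2450×109×10³) + 330/(575×208×10³) + 450/(550×119×10³) = 1.046×10⁻⁵ mm/N.
So P = 1.338 / 1.046×10⁻⁵ = 127.9 kN, tensile.

P ≈ 128 kN (tensile)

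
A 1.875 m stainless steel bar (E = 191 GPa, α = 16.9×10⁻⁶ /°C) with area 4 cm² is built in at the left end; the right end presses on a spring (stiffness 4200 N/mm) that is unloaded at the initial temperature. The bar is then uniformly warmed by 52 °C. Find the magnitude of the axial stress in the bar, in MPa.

If the spring were absent the bar would lengthen by αΔT L = 16.9×10⁻⁶ × 52 × 1875 = 1.648 mm.
With a force P in the spring, the elastic change of the bar is PL/(AE) and that of the spring is P/k; compatibility requires their sum to equal δ_free.
So P = δ_free / [L/(AE) + 1/k] = 1.648 / [ 1875/(400×191×10³) + 1/(4200) ].
P = 1.648 / 0.0002626 = 6274 N.
σ = P/A = 6274/400 = 15.68 MPa.

σ ≈ 15.7 MPa (compressive)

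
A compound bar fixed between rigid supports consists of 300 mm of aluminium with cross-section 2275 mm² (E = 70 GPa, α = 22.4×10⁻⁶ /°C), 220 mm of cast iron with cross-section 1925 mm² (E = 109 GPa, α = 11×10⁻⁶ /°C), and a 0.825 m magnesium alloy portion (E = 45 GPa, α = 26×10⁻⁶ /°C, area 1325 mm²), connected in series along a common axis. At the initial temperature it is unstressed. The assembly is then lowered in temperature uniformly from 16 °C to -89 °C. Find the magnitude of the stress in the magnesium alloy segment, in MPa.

If the supports were absent, the total length change would be Σ αᵢΔT Lᵢ = 22.4×10⁻⁶×105×300 + 11×10⁻⁶×105×220 + 26×10⁻⁶×105×825 = 3.212 mm.
The rigid supports impose zero overall length change; the single axial force P common to all segments must satisfy P Σ Lᵢ/(AᵢEᵢ) = δ_free.
Σ Lᵢ/(AᵢEᵢ) = 300/(2275×70×10³) + 220/(1925×109×10³) + 825/(1325×45×10³) = 1.677×10⁻⁵ mm/N.
So P = 3.212 / 1.677×10⁻⁵ = 191.5 kN, tensile.
σ_{magnesium alloy} = P / A = 191500 / 1325 = 144.6 MPa.

σ ≈ 145 MPa (tensile)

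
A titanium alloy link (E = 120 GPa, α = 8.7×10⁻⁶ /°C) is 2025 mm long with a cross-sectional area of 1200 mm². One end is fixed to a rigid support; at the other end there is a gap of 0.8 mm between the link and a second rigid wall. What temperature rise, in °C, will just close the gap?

ΔT ≈ 45.4 °C

Contact occurs when the free expansion equals the gap: αΔT L = 0.8 mm.
ΔT = 0.8 / (8.7×10⁻⁶ × 2025) = 45.41 °C.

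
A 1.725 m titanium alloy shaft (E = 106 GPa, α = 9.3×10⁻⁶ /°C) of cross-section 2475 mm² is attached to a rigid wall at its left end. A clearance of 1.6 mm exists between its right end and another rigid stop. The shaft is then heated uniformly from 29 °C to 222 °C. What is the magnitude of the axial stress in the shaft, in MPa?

If the wall were absent the shaft would grow by αΔT L = 9.3×10⁻⁶ × 193 × 1725 = 3.096 mm.
After closing the 1.6 mm clearance, 3.096 − 1.6 = 1.496 mm of expansion remains to be suppressed by the wall.
So σ = E(δ_free − g)/L = 106×10³ × 1.496/1725 = 91.94 MPa.

σ ≈ 91.9 MPa (compressive)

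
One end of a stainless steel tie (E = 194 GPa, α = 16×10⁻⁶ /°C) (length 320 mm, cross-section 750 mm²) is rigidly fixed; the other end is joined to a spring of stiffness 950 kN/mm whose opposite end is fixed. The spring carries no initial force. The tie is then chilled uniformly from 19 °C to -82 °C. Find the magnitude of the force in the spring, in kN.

P ≈ 159 kN

Free thermal contraction: δ_free = αΔT L = 16×10⁻⁶ × 101 × 320 = 0.5171 mm.
Let P be the tensile force in the spring. The tie extends elastically by PL/(AE) and the spring stretches by P/k; together these equal δ_free.
So P = δ_free / [L/(AE) + 1/k] = 0.5171 / [ 320/(750×194×10³) + 1/(950×10³) ].
P = 0.5171 / 3.252×10⁻⁶ = 159000 N.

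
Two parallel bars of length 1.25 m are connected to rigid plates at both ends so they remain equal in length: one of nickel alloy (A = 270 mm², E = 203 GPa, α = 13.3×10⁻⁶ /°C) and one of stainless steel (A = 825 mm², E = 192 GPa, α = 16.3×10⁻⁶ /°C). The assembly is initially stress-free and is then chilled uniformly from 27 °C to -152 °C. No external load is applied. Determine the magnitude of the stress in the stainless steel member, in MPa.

σ ≈ 26.5 MPa (tensile)

Equilibrium of a rigid end plate with no external load gives equal and opposite internal forces ±P in the two members. Since α_{stainless steel} > α_{nickel alloy}, cooling drives the stainless steel into tension and the nickel alloy into compression.
Setting the final lengths equal and cancelling L: (α₁ − α₂)ΔT = P/(A₁E₁) + P/(A₂E₂).
|α₁ − α₂|·ΔT = 3×10⁻⁶ × 179 = 0.000537.
1/(A₁E₁) + 1/(A₂E₂) = 1/(270×203×10³) + 1/(825×192×10³) = 2.456×10⁻⁸ N⁻¹.
P = 0.000537 / 2.456×10⁻⁸ = 21870 N = 21.87 kN.
σ_{stainless steel} = P/A₂ = 21870/825 = 26.5 MPa, tensile.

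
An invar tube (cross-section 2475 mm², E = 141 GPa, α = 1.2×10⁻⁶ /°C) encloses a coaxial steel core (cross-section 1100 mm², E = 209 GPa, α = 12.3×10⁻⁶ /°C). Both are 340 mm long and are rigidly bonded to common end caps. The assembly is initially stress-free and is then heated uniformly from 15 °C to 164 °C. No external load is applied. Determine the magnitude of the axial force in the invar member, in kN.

P ≈ 229 kN (tensile in the invar)

Equilibrium of a rigid end plate with no external load gives equal and opposite internal forces ±P in the two members. Since α_{steel} > α_{invar}, heating drives the steel into compression and the invar into tension.
Equating the net (thermal + elastic) strains gives |α₁ − α₂|·ΔT = P·[1/(A₁E₁) + 1/(A₂E₂)].
|α₁ − α₂|·ΔT = 11.1×10⁻⁶ × 149 = 0.001654.
1/(A₁E₁) + 1/(A₂E₂) = 1/(2475×141×10³) + 1/(1100×209×10³) = 7.215×10⁻⁹ N⁻¹.
So P = 0.001654 / 7.215×10⁻⁹ = 229.2 kN.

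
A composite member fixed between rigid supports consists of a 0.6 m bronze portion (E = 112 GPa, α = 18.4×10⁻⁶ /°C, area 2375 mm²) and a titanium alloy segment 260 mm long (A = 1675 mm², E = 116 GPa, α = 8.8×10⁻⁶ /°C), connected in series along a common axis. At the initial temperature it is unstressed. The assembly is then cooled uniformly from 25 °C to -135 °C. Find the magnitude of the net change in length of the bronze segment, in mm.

|ΔL| ≈ 0.428 mm

If the supports were absent, the total length change would be Σ αᵢΔT Lᵢ = 18.4×10⁻⁶×160×600 + 8.8×10⁻⁶×160×260 = 2.132 mm.
The walls prevent any net length change, so an axial force P (same in every segment) develops. Compatibility: P · Σ Lᵢ/(AᵢEᵢ) = δ_free.
Σ Lᵢ/(AᵢEᵢ) = 600/(2375×112×10³) + 260/(1675×116×10³) = 3.594×10⁻⁶ mm/N.
P = 2.132 / 3.594×10⁻⁶ = 593400 N = 593.4 kN, tensile.
For the bronze segment, free thermal change = 18.4×10⁻⁶×160×600 = 1.766 mm and elastic change from P = 593400×600/(2375×112×10³) = 1.338 mm; these oppose, so the net change is 0.428 mm (segment shortens).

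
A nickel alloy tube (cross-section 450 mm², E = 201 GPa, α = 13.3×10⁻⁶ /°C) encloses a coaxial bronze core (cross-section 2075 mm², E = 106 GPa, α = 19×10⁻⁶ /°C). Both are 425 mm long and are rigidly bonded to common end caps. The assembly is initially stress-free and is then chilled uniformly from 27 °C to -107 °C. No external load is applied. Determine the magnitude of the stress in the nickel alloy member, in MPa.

σ ≈ 109 MPa (compressive)

The bronze has the larger α, so on cooling it would change length more than the nickel alloy if both were free. The rigid plates force a common final length, so the bronze is put into tension and the nickel alloy into compression, with equal and opposite forces P (no external load).
Compatibility of the two members (thermal + elastic change equal): (α₁ − α₂)ΔT = P·[1/(A₁E₁) + 1/(A₂E₂)].
|α₁ − α₂|·ΔT = 5.7×10⁻⁶ × 134 = 0.0007638.
1/(A₁E₁) + 1/(A₂E₂) = 1/(450×201×10³) + 1/(2075×106×10³) = 1.56×10⁻⁸ N⁻¹.
So P = 0.0007638 / 1.56×10⁻⁸ = 48.95 kN.
σ_{nickel alloy} = P/A₁ = 48950/450 = 108.8 MPa, compressive.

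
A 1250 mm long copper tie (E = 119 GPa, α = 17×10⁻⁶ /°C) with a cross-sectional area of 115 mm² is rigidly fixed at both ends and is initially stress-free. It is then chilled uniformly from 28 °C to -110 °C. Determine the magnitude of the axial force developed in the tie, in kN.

P ≈ 32.1 kN (tensile)

With zero net strain, σ = E·αΔT = 119 GPa × 17×10⁻⁶ × 138 = 279.2 MPa.
Axial force P = σA = 279.2 × 115 = 32110 N = 32.11 kN, tensile.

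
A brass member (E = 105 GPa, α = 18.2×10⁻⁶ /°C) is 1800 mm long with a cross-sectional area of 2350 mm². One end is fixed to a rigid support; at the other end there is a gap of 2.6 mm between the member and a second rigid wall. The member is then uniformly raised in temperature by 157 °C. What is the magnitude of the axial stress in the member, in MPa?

If the wall were absent the member would grow by αΔT L = 18.2×10⁻⁶ × 157 × 1800 = 5.143 mm.
The gap closes (δ_free > 2.6 mm) and the wall then resists a further 5.143 − 2.6 = 2.543 mm of expansion.
So σ = E(δ_free − g)/L = 105×10³ × 2.543/1800 = 148.4 MPa.

σ ≈ 148 MPa (compressive)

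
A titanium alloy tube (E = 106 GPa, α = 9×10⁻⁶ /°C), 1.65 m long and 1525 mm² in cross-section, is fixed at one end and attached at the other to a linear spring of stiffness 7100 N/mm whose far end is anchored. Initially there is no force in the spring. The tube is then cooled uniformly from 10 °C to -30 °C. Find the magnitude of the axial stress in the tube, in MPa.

σ ≈ 2.58 MPa (tensile)

If the spring were absent the tube would shorten by αΔT L = 9×10⁻⁶ × 40 × 1650 = 0.594 mm.
Let P be the tensile force in the spring. The tube extends elastically by PL/(AE) and the spring stretches by P/k; together these equal δ_free.
P [ L/(AE) + 1/k ] = δ_free → P [ 1650/(1525×106×10³) + 1/(7100) ] = 0.594.
P = 0.594 / 0.0001511 = 3932 N.
σ = P/A = 3932/1525 = 2.579 MPa.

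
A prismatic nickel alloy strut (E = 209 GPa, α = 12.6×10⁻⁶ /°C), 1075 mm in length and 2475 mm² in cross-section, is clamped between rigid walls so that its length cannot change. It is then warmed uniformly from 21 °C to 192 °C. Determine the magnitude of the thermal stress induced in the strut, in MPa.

σ ≈ 450 MPa (compressive)

With length fixed, the mechanical strain must cancel the thermal strain αΔT = 12.6×10⁻⁶ × 171 = 2154.6×10⁻⁶.
σ = EαΔT = 209×10³ × 12.6×10⁻⁶ × 171 = 450.3 MPa (compressive; the strut is trying to expand).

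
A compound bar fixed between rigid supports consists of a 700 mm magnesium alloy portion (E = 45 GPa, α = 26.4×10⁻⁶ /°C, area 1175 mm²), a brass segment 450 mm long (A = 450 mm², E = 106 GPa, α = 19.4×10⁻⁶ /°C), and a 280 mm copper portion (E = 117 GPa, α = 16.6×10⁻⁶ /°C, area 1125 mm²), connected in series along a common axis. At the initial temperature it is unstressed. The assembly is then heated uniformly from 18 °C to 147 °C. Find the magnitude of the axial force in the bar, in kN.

Free thermal expansion of the whole bar: Σ αᵢΔT Lᵢ = 26.4×10⁻⁶×129×700 + 19.4×10⁻⁶×129×450 + 16.6×10⁻⁶×129×280 = 4.11 mm.
The walls prevent any net length change, so an axial force P (same in every segment) develops. Compatibility: P · Σ Lᵢ/(AᵢEᵢ) = δ_free.
The series flexibility is Σ Lᵢ/(AᵢEᵢ) = 700/(1175×45×10³) + 450/(450×106×10³) + 280/(1125×117×10³) = 2.48×10⁻⁵ mm/N.
P = 4.11 / 2.48×10⁻⁵ = 165700 N = 165.7 kN, compressive.

P ≈ 166 kN (compressive)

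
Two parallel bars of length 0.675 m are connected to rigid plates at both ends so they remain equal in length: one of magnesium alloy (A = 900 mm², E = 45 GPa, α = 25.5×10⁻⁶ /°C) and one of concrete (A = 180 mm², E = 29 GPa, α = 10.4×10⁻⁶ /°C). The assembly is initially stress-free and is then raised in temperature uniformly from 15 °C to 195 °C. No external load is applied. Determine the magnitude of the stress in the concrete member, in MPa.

Equilibrium of a rigid end plate with no external load gives equal and opposite internal forces ±P in the two members. Since α_{magnesium alloy} > α_{concrete}, heating drives the magnesium alloy into compression and the concrete into tension.
Setting the final lengths equal and cancelling L: (α₁ − α₂)ΔT = P/(A₁E₁) + P/(A₂E₂).
|α₁ − α₂|·ΔT = 15.1×10⁻⁶ × 180 = 0.002718.
1/(A₁E₁) + 1/(A₂E₂) = 1/(900×45×10³) + 1/(180×29×10³) = 2.163×10⁻⁷ N⁻¹.
P = 0.002718 / 2.163×10⁻⁷ = 12570 N = 12.57 kN.
σ_{concrete} = P/A₂ = 12570/180 = 69.82 MPa, tensile.

σ ≈ 69.8 MPa (tensile)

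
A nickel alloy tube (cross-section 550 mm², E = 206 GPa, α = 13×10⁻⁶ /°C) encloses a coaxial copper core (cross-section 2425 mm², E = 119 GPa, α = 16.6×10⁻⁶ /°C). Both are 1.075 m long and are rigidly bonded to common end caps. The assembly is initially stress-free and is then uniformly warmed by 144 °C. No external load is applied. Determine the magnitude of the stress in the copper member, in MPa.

σ ≈ 17.4 MPa (compressive)

The copper has the larger α, so on heating it would change length more than the nickel alloy if both were free. The rigid plates force a common final length, so the copper is put into compression and the nickel alloy into tension, with equal and opposite forces P (no external load).
Equating the net (thermal + elastic) strains gives |α₁ − α₂|·ΔT = P·[1/(A₁E₁) + 1/(A₂E₂)].
|α₁ − α₂|·ΔT = 3.6×10⁻⁶ × 144 = 0.0005184.
1/(A₁E₁) + 1/(A₂E₂) = 1/(550×206×10³) + 1/(2425×119×10³) = 1.229×10⁻⁸ N⁻¹.
So P = 0.0005184 / 1.229×10⁻⁸ = 42.18 kN.
σ_{copper} = P/A₂ = 42180/2425 = 17.39 MPa, compressive.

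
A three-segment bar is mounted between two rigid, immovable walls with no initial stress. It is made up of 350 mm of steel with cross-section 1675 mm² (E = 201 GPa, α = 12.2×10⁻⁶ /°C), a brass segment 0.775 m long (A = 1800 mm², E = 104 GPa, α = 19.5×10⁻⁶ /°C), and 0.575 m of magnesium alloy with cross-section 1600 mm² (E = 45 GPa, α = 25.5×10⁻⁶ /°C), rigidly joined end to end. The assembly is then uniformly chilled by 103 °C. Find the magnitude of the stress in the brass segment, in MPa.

σ ≈ 148 MPa (tensile)

With the walls removed the bar would change length by δ_free = Σ αᵢΔT Lᵢ = 12.2×10⁻⁶×103×350 + 19.5×10⁻⁶×103×775 + 25.5×10⁻⁶×103×575 = 3.507 mm.
Since the ends are fixed, an axial force P builds up, equal in every segment, with P · Σ Lᵢ/(AᵢEᵢ) = δ_free.
The series flexibility is Σ Lᵢ/(AᵢEᵢ) = 350/(1675×201×10³) + 775/(1800×104×10³) + 575/(1600×45×10³) = 1.317×10⁻⁵ mm/N.
P = 3.507 / 1.317×10⁻⁵ = 266300 N = 266.3 kN, tensile.
σ_{brass} = P / A = 266300 / 1800 = 148 MPa.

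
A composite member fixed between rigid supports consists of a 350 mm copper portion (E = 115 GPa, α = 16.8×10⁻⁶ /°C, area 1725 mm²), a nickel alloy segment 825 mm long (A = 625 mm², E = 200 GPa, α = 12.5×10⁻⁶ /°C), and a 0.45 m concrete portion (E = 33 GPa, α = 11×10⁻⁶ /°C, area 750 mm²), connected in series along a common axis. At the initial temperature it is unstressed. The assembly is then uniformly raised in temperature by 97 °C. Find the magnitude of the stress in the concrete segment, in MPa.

σ ≈ 103 MPa (compressive)

If the supports were absent, the total length change would be Σ αᵢΔT Lᵢ = 16.8×10⁻⁶×97×350 + 12.5×10⁻⁶×97×825 + 11×10⁻⁶×97×450 = 2.051 mm.
Since the ends are fixed, an axial force P builds up, equal in every segment, with P · Σ Lᵢ/(AᵢEᵢ) = δ_free.
Σ Lᵢ/(AᵢEᵢ) = 350/(1725×115×10³) + 825/(625×200×10³) + 450/(750×33×10³) = 2.655×10⁻⁵ mm/N.
P = 2.051 / 2.655×10⁻⁵ = 77250 N = 77.25 kN, compressive.
σ_{concrete} = P / A = 77250 / 750 = 103 MPa.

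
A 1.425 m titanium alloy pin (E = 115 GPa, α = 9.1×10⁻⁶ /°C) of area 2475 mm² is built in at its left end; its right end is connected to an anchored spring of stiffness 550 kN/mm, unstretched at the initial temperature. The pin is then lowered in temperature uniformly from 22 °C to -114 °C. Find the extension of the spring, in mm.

If the spring were absent the pin would shorten by αΔT L = 9.1×10⁻⁶ × 136 × 1425 = 1.764 mm.
With a force P in the spring, the elastic change of the pin is PL/(AE) and that of the spring is P/k; compatibility requires their sum to equal δ_free.
So P = δ_free / [L/(AE) + 1/k] = 1.764 / [ 1425/(2475×115×10³) + 1/(550×10³) ].
P = 1.764 / 6.825×10⁻⁶ = 258400 N.
Spring extension = P/k = 258400/(550×10³) = 0.4698 mm.

δ ≈ 0.47 mm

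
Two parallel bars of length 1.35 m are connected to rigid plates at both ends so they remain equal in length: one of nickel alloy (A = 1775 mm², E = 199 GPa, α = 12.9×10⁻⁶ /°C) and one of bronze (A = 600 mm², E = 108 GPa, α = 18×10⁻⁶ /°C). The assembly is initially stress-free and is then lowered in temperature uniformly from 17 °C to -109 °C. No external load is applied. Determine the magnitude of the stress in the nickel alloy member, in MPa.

σ ≈ 19.8 MPa (compressive)

Both members must finish at the same length. With the larger α, the bronze tends to over-contract; the plates restrain it, putting the bronze in tension and the nickel alloy in compression. With no external load the two internal forces are equal and opposite, magnitude P.
Setting the final lengths equal and cancelling L: (α₁ − α₂)ΔT = P/(A₁E₁) + P/(A₂E₂).
|α₁ − α₂|·ΔT = 5.1×10⁻⁶ × 126 = 0.0006426.
1/(A₁E₁) + 1/(A₂E₂) = 1/(1775×199×10³) + 1/(600×108×10³) = 1.826×10⁻⁸ N⁻¹.
P = 0.0006426 / 1.826×10⁻⁸ = 35190 N = 35.19 kN.
σ_{nickel alloy} = P/A₁ = 35190/1775 = 19.82 MPa, compressive.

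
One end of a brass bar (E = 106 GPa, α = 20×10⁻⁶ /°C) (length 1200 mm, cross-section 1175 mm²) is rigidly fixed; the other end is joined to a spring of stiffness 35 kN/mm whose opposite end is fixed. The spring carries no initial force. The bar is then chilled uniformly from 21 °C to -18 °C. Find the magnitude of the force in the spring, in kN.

P ≈ 24.5 kN

If the spring were absent the bar would shorten by αΔT L = 20×10⁻⁶ × 39 × 1200 = 0.936 mm.
Let P be the tensile force in the spring. The bar extends elastically by PL/(AE) and the spring stretches by P/k; together these equal δ_free.
P [ L/(AE) + 1/k ] = δ_free → P [ 1200/(1175×106×10³) + 1/(35×10³) ] = 0.936.
P = 0.936 / 3.821×10⁻⁵ = 24500 N.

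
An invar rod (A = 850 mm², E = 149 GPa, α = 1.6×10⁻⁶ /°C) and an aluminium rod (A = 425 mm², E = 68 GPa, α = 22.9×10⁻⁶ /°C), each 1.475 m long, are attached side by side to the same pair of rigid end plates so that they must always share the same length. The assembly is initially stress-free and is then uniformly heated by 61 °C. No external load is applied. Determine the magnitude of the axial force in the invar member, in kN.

Both members must finish at the same length. With the larger α, the aluminium tends to over-expand; the plates restrain it, putting the aluminium in compression and the invar in tension. With no external load the two internal forces are equal and opposite, magnitude P.
Compatibility of the two members (thermal + elastic change equal): (α₁ − α₂)ΔT = P·[1/(A₁E₁) + 1/(A₂E₂)].
|α₁ − α₂|·ΔT = 21.3×10⁻⁶ × 61 = 0.001299.
1/(A₁E₁) + 1/(A₂E₂) = 1/(850×149×10³) + 1/(425×68×10³) = 4.25×10⁻⁸ N⁻¹.
P = 0.001299 / 4.25×10⁻⁸ = 30570 N = 30.57 kN.

P ≈ 30.6 kN (tensile in the invar)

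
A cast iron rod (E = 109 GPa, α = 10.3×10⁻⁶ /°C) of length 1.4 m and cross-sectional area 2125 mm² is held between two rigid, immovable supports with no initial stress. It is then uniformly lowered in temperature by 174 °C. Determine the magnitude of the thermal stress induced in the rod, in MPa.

Because both ends are immovable the net strain is zero, and the suppressed thermal strain is αΔT = 10.3×10⁻⁶ × 174 = 1792.2×10⁻⁶.
The stress required to suppress this strain is σ = Eε = 109×10³ × 1792.2×10⁻⁶ = 195.3 MPa, tensile since the rod is trying to contract.

σ ≈ 195 MPa (tensile)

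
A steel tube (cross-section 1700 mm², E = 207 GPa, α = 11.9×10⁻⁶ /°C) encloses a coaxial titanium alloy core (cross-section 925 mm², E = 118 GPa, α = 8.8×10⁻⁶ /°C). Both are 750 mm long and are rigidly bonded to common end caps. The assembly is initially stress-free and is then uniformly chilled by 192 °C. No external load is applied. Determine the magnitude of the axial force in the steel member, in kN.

P ≈ 49.6 kN (tensile in the steel)

Both members must finish at the same length. With the larger α, the steel tends to over-contract; the plates restrain it, putting the steel in tension and the titanium alloy in compression. With no external load the two internal forces are equal and opposite, magnitude P.
Equating the net (thermal + elastic) strains gives |α₁ − α₂|·ΔT = P·[1/(A₁E₁) + 1/(A₂E₂)].
|α₁ − α₂|·ΔT = 3.1×10⁻⁶ × 192 = 0.0005952.
1/(A₁E₁) + 1/(A₂E₂) = 1/(1700×207×10³) + 1/(925×118×10³) = 1.2×10⁻⁸ N⁻¹.
So P = 0.0005952 / 1.2×10⁻⁸ = 49.59 kN.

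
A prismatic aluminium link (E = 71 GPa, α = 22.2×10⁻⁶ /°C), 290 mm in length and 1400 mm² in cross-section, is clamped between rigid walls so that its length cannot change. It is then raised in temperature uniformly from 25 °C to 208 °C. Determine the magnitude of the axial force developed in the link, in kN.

P ≈ 404 kN (compressive)

Full restraint means ε = 0, so the stress is σ = EαΔT = 71×10³ × 22.2×10⁻⁶ × 183 = 288.4 MPa.
Then P = σA = 288.4 × 1400 mm² = 403.8 kN, compressive.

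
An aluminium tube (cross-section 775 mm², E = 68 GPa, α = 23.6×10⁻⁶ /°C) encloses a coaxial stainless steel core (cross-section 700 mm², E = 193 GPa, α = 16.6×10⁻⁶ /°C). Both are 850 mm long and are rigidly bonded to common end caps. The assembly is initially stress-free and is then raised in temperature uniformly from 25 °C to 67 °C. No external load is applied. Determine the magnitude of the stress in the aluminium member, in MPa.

σ ≈ 14.4 MPa (compressive)

Both members must finish at the same length. With the larger α, the aluminium tends to over-expand; the plates restrain it, putting the aluminium in compression and the stainless steel in tension. With no external load the two internal forces are equal and opposite, magnitude P.
Setting the final lengths equal and cancelling L: (α₁ − α₂)ΔT = P/(A₁E₁) + P/(A₂E₂).
|α₁ − α₂|·ΔT = 7×10⁻⁶ × 42 = 0.000294.
1/(A₁E₁) + 1/(A₂E₂) = 1/(775×68×10³) + 1/(700×193×10³) = 2.638×10⁻⁸ N⁻¹.
So P = 0.000294 / 2.638×10⁻⁸ = 11.15 kN.
σ_{aluminium} = P/A₁ = 11150/775 = 14.38 MPa, compressive.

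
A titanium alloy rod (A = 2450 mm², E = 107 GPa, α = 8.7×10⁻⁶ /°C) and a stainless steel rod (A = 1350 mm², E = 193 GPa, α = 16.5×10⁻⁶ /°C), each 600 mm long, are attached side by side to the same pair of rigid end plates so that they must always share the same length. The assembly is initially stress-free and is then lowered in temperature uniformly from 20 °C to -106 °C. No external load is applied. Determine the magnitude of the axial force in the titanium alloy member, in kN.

Equilibrium of a rigid end plate with no external load gives equal and opposite internal forces ±P in the two members. Since α_{stainless steel} > α_{titanium alloy}, cooling drives the stainless steel into tension and the titanium alloy into compression.
Setting the final lengths equal and cancelling L: (α₁ − α₂)ΔT = P/(A₁E₁) + P/(A₂E₂).
|α₁ − α₂|·ΔT = 7.8×10⁻⁶ × 126 = 0.0009828.
1/(A₁E₁) + 1/(A₂E₂) = 1/(2450×107×10³) + 1/(1350×193×10³) = 7.653×10⁻⁹ N⁻¹.
So P = 0.0009828 / 7.653×10⁻⁹ = 128.4 kN.

P ≈ 128 kN (compressive in the titanium alloy)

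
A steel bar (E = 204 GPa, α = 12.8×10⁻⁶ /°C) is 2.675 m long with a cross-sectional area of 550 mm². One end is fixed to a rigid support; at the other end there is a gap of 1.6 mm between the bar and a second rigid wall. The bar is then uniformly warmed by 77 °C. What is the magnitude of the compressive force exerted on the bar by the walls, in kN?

If the wall were absent the bar would grow by αΔT L = 12.8×10⁻⁶ × 77 × 2675 = 2.636 mm.
The gap closes (δ_free > 1.6 mm) and the wall then resists a further 2.636 − 1.6 = 1.036 mm of expansion.
So σ = E(δ_free − g)/L = 204×10³ × 1.036/2675 = 79.04 MPa.
P = σA = 79.04 × 550 = 43.47 kN.

P ≈ 43.5 kN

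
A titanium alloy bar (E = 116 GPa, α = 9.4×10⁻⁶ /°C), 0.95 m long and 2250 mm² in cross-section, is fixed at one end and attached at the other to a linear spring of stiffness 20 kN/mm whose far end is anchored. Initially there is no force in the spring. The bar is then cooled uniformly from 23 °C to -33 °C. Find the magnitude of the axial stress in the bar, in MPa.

Free thermal contraction: δ_free = αΔT L = 9.4×10⁻⁶ × 56 × 950 = 0.5001 mm.
Let P be the tensile force in the spring. The bar extends elastically by PL/(AE) and the spring stretches by P/k; together these equal δ_free.
P [ L/(AE) + 1/k ] = δ_free → P [ 950/(2250×116×10³) + 1/(20×10³) ] = 0.5001.
P = 0.5001 / 5.364×10⁻⁵ = 9323 N.
σ = P/A = 9323/2250 = 4.144 MPa.

σ ≈ 4.14 MPa (tensile)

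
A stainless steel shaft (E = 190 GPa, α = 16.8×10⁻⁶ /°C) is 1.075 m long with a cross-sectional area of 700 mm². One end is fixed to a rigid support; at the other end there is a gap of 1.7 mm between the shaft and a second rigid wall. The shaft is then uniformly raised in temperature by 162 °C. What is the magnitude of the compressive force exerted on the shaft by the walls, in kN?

If the wall were absent the shaft would grow by αΔT L = 16.8×10⁻⁶ × 162 × 1075 = 2.926 mm.
After closing the 1.7 mm clearance, 2.926 − 1.7 = 1.226 mm of expansion remains to be suppressed by the wall.
So σ = E(δ_free − g)/L = 190×10³ × 1.226/1075 = 216.6 MPa.
P = σA = 216.6 × 700 = 151.6 kN.

P ≈ 152 kN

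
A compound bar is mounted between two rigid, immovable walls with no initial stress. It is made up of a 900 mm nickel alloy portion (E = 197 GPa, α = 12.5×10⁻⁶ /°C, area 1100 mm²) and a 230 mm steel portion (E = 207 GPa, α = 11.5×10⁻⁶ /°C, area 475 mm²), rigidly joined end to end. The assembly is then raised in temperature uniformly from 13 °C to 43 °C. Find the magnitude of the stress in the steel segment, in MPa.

Free thermal expansion of the whole bar: Σ αᵢΔT Lᵢ = 12.5×10⁻⁶×30×900 + 11.5×10⁻⁶×30×230 = 0.4168 mm.
The walls prevent any net length change, so an axial force P (same in every segment) develops. Compatibility: P · Σ Lᵢ/(AᵢEᵢ) = δ_free.
The series flexibility is Σ Lᵢ/(AᵢEᵢ) = 900/(1100×197×10³) + 230/(475×207×10³) = 6.492×10⁻⁶ mm/N.
So P = 0.4168 / 6.492×10⁻⁶ = 64.21 kN, compressive.
σ_{steel} = P / A = 64210 / 475 = 135.2 MPa.

σ ≈ 135 MPa (compressive)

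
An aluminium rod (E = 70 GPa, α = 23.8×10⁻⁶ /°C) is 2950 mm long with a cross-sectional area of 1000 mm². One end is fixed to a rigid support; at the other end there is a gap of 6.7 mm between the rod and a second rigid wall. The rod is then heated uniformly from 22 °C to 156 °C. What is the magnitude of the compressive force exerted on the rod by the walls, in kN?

P ≈ 64.3 kN

Free thermal elongation = αΔT L = 23.8×10⁻⁶ × 134 × 2950 = 9.408 mm.
After closing the 6.7 mm clearance, 9.408 − 6.7 = 2.708 mm of expansion remains to be suppressed by the wall.
So σ = E(δ_free − g)/L = 70×10³ × 2.708/2950 = 64.26 MPa.
Force on the wall = σA = 64.26 × 1000 mm² = 64.26 kN.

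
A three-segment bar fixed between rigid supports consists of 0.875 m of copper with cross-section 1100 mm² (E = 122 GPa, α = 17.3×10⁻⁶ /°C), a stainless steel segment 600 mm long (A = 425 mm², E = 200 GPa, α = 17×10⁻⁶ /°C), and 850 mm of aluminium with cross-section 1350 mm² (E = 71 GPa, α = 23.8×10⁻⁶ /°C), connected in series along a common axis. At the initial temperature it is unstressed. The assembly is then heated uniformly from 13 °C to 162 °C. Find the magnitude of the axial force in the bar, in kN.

With the walls removed the bar would change length by δ_free = Σ αᵢΔT Lᵢ = 17.3×10⁻⁶×149×875 + 17×10⁻⁶×149×600 + 23.8×10⁻⁶×149×850 = 6.79 mm.
The walls prevent any net length change, so an axial force P (same in every segment) develops. Compatibility: P · Σ Lᵢ/(AᵢEᵢ) = δ_free.
Σ Lᵢ/(AᵢEᵢ) = 875/(1100×122×10³) + 600/(425×200×10³) + 850/(1350×71×10³) = 2.245×10⁻⁵ mm/N.
So P = 6.79 / 2.245×10⁻⁵ = 302.5 kN, compressive.

P ≈ 302 kN (compressive)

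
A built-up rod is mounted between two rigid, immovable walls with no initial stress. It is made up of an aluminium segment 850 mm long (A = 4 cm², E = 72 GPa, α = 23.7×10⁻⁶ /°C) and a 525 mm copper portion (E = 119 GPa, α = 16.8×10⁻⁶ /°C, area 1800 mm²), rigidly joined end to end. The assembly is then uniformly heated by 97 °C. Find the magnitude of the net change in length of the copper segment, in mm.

|ΔL| ≈ 0.64 mm

With the walls removed the bar would change length by δ_free = Σ αᵢΔT Lᵢ = 23.7×10⁻⁶×97×850 + 16.8×10⁻⁶×97×525 = 2.81 mm.
The walls prevent any net length change, so an axial force P (same in every segment) develops. Compatibility: P · Σ Lᵢ/(AᵢEᵢ) = δ_free.
Σ Lᵢ/(AᵢEᵢ) = 850/(400×72×10³) + 525/(1800×119×10³) = 3.196×10⁻⁵ mm/N.
Hence P = δ_free / Σ(L/AE) = 2.81/3.196×10⁻⁵ = 87.9 kN (compressive).
For the copper segment, free thermal change = 16.8×10⁻⁶×97×525 = 0.8555 mm and elastic change from P = 87900×525/(1800×119×10³) = 0.2154 mm; these oppose, so the net change is 0.64 mm (segment lengthens).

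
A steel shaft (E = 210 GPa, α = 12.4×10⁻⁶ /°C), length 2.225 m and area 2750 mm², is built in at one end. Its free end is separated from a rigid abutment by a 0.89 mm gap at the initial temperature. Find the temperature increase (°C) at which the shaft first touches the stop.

ΔT ≈ 32.3 °C

The gap closes when αΔT L = 0.89 mm, since the shaft is still unstressed at that instant.
ΔT = 0.89 / (12.4×10⁻⁶ × 2225) = 32.26 °C.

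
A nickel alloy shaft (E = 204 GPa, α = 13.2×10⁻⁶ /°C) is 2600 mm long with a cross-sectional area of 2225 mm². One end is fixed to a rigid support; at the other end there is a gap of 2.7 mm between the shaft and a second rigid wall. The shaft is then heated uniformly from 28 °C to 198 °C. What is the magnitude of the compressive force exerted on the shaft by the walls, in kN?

P ≈ 547 kN

Free thermal elongation = αΔT L = 13.2×10⁻⁶ × 170 × 2600 = 5.834 mm.
The gap closes (δ_free > 2.7 mm) and the wall then resists a further 5.834 − 2.7 = 3.134 mm of expansion.
So σ = E(δ_free − g)/L = 204×10³ × 3.134/2600 = 245.9 MPa.
Force on the wall = σA = 245.9 × 2225 mm² = 547.2 kN.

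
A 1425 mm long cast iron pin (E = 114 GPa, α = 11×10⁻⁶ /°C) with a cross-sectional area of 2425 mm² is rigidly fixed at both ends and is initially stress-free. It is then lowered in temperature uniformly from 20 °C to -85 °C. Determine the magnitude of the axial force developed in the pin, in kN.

The ends cannot move, so σ = EαΔT = 114×10³ × 11×10⁻⁶ × 105 = 131.7 MPa.
Then P = σA = 131.7 × 2425 mm² = 319.3 kN, tensile.

P ≈ 319 kN (tensile)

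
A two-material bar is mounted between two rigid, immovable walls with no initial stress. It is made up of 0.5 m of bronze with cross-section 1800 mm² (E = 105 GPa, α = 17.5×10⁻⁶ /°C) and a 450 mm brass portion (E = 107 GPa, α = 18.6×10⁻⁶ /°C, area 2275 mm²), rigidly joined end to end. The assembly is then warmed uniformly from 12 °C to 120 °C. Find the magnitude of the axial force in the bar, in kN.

Free thermal expansion of the whole bar: Σ αᵢΔT Lᵢ = 17.5×10⁻⁶×108×500 + 18.6×10⁻⁶×108×450 = 1.849 mm.
The walls prevent any net length change, so an axial force P (same in every segment) develops. Compatibility: P · Σ Lᵢ/(AᵢEᵢ) = δ_free.
Σ Lᵢ/(AᵢEᵢ) = 500/(1800×105×10³) + 450/(2275×107×10³) = 4.494×10⁻⁶ mm/N.
Hence P = δ_free / Σ(L/AE) = 1.849/4.494×10⁻⁶ = 411.4 kN (compressive).

P ≈ 411 kN (compressive)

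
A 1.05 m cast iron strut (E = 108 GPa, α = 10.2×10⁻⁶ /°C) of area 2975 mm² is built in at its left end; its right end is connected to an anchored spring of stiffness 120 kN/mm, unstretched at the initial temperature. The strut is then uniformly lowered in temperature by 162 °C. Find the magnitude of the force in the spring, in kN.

P ≈ 150 kN

Free thermal contraction: δ_free = αΔT L = 10.2×10⁻⁶ × 162 × 1050 = 1.735 mm.
Let P be the tensile force in the spring. The strut extends elastically by PL/(AE) and the spring stretches by P/k; together these equal δ_free.
P [ L/(AE) + 1/k ] = δ_free → P [ 1050/(2975×108×10³) + 1/(120×10³) ] = 1.735.
P = 1.735 / 1.16×10⁻⁵ = 149600 N.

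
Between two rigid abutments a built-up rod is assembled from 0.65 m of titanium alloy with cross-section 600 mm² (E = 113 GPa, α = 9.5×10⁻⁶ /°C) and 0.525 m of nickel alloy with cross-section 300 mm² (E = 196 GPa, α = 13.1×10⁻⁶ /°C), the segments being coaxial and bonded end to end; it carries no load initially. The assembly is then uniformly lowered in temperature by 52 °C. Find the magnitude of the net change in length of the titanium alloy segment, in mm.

With the walls removed the bar would change length by δ_free = Σ αᵢΔT Lᵢ = 9.5×10⁻⁶×52×650 + 13.1×10⁻⁶×52×525 = 0.6787 mm.
The walls prevent any net length change, so an axial force P (same in every segment) develops. Compatibility: P · Σ Lᵢ/(AᵢEᵢ) = δ_free.
The series flexibility is Σ Lᵢ/(AᵢEᵢ) = 650/(600×113×10³) + 525/(300×196×10³) = 1.852×10⁻⁵ mm/N.
So P = 0.6787 / 1.852×10⁻⁵ = 36.66 kN, tensile.
For the titanium alloy segment, free thermal change = 9.5×10⁻⁶×52×650 = 0.3211 mm and elastic change from P = 36660×650/(600×113×10³) = 0.3514 mm; these oppose, so the net change is 0.0303 mm (segment lengthens).

|ΔL| ≈ 0.0303 mm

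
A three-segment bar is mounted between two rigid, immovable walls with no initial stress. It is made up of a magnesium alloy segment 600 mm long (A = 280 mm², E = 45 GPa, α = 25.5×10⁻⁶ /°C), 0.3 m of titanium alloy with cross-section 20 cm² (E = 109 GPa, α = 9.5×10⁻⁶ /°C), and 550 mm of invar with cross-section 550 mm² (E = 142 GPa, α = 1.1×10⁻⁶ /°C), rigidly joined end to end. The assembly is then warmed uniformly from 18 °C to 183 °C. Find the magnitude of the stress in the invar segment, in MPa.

Free thermal expansion of the whole bar: Σ αᵢΔT Lᵢ = 25.5×10⁻⁶×165×600 + 9.5×10⁻⁶×165×300 + 1.1×10⁻⁶×165×550 = 3.095 mm.
The walls prevent any net length change, so an axial force P (same in every segment) develops. Compatibility: P · Σ Lᵢ/(AᵢEᵢ) = δ_free.
Σ Lᵢ/(AᵢEᵢ) = 600/(280×45×10³) + 300/(2000×109×10³) + 550/(550×142×10³) = 5.604×10⁻⁵ mm/N.
Hence P = δ_free / Σ(L/AE) = 3.095/5.604×10⁻⁵ = 55.22 kN (compressive).
σ_{invar} = P / A = 55220 / 550 = 100.4 MPa.

σ ≈ 100 MPa (compressive)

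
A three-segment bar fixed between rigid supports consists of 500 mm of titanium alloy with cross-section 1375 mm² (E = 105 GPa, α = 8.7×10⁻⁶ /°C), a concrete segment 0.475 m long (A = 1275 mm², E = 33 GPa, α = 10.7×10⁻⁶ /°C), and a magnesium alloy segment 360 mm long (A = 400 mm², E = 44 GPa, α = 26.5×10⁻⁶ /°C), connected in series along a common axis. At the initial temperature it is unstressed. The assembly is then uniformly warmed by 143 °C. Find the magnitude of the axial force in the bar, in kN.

With the walls removed the bar would change length by δ_free = Σ αᵢΔT Lᵢ = 8.7×10⁻⁶×143×500 + 10.7×10⁻⁶×143×475 + 26.5×10⁻⁶×143×360 = 2.713 mm.
The rigid supports impose zero overall length change; the single axial force P common to all segments must satisfy P Σ Lᵢ/(AᵢEᵢ) = δ_free.
Σ Lᵢ/(AᵢEᵢ) = 500/(1375×105×10³) + 475/(1275×33×10³) + 360/(400×44×10³) = 3.521×10⁻⁵ mm/N.
P = 2.713 / 3.521×10⁻⁵ = 77060 N = 77.06 kN, compressive.

P ≈ 77.1 kN (compressive)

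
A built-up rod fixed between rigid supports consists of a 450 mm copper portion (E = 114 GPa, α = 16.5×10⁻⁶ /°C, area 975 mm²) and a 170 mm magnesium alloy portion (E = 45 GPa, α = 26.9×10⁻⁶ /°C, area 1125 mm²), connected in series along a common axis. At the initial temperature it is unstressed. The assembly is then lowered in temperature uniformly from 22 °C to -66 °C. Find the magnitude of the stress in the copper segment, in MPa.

Free thermal contraction of the whole bar: Σ αᵢΔT Lᵢ = 16.5×10⁻⁶×88×450 + 26.9×10⁻⁶×88×170 = 1.056 mm.
The rigid supports impose zero overall length change; the single axial force P common to all segments must satisfy P Σ Lᵢ/(AᵢEᵢ) = δ_free.
The series flexibility is Σ Lᵢ/(AᵢEᵢ) = 450/(975×114×10³) + 170/(1125×45×10³) = 7.407×10⁻⁶ mm/N.
So P = 1.056 / 7.407×10⁻⁶ = 142.6 kN, tensile.
σ_{copper} = P / A = 142600 / 975 = 146.2 MPa.

σ ≈ 146 MPa (tensile)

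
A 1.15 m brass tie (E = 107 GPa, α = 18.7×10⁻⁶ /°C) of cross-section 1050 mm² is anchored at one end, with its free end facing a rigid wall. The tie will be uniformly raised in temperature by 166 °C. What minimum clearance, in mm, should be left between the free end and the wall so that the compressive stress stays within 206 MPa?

g ≈ 1.36 mm

With no wall the tie would lengthen by αΔT L = 18.7×10⁻⁶ × 166 × 1150 = 3.57 mm.
A stress of 206 MPa corresponds to the wall pushing the tie back by σL/E = 206×1150/(107×10³) = 2.214 mm.
The gap must absorb the remainder: g_min = 3.57 − 2.214 = 1.356 mm.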